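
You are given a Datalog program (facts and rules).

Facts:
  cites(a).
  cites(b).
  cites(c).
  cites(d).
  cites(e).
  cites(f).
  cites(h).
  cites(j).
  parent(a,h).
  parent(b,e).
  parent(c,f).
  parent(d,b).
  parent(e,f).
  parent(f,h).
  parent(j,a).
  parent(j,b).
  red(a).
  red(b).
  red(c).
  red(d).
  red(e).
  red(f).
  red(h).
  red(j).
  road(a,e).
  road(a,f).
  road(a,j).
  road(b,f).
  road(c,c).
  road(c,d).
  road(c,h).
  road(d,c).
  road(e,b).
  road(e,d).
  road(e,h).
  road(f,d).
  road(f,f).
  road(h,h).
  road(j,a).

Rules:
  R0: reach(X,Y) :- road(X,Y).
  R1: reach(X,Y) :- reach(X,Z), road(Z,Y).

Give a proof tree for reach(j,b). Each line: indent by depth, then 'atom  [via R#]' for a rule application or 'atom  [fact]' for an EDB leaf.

round 1: derive reach(a,e) via R0 from road(a,e)
round 1: derive reach(a,f) via R0 from road(a,f)
round 1: derive reach(a,j) via R0 from road(a,j)
round 1: derive reach(b,f) via R0 from road(b,f)
round 1: derive reach(c,c) via R0 from road(c,c)
round 1: derive reach(c,d) via R0 from road(c,d)
round 1: derive reach(c,h) via R0 from road(c,h)
round 1: derive reach(d,c) via R0 from road(d,c)
round 1: derive reach(e,b) via R0 from road(e,b)
round 1: derive reach(e,d) via R0 from road(e,d)
round 1: derive reach(e,h) via R0 from road(e,h)
round 1: derive reach(f,d) via R0 from road(f,d)
round 1: derive reach(f,f) via R0 from road(f,f)
round 1: derive reach(h,h) via R0 from road(h,h)
round 1: derive reach(j,a) via R0 from road(j,a)
round 2: derive reach(a,a) via R1 from reach(a,j), road(j,a)
round 2: derive reach(a,b) via R1 from reach(a,e), road(e,b)
round 2: derive reach(a,d) via R1 from reach(a,e), road(e,d)
round 2: derive reach(a,h) via R1 from reach(a,e), road(e,h)
round 2: derive reach(b,d) via R1 from reach(b,f), road(f,d)
round 2: derive reach(d,d) via R1 from reach(d,c), road(c,d)
round 2: derive reach(d,h) via R1 from reach(d,c), road(c,h)
round 2: derive reach(e,c) via R1 from reach(e,d), road(d,c)
round 2: derive reach(e,f) via R1 from reach(e,b), road(b,f)
round 2: derive reach(f,c) via R1 from reach(f,d), road(d,c)
round 2: derive reach(j,e) via R1 from reach(j,a), road(a,e)
round 2: derive reach(j,f) via R1 from reach(j,a), road(a,f)
round 2: derive reach(j,j) via R1 from reach(j,a), road(a,j)
round 3: derive reach(a,c) via R1 from reach(a,d), road(d,c)
round 3: derive reach(b,c) via R1 from reach(b,d), road(d,c)
round 3: derive reach(f,h) via R1 from reach(f,c), road(c,h)
round 3: derive reach(j,b) via R1 from reach(j,e), road(e,b)
round 3: derive reach(j,d) via R1 from reach(j,e), road(e,d)
round 3: derive reach(j,h) via R1 from reach(j,e), road(e,h)
round 4: derive reach(b,h) via R1 from reach(b,c), road(c,h)
round 4: derive reach(j,c) via R1 from reach(j,d), road(d,c)

reach(j,b)  [via R1]
  reach(j,e)  [via R1]
    reach(j,a)  [via R0]
      road(j,a)  [fact]
    road(a,e)  [fact]
  road(e,b)  [fact]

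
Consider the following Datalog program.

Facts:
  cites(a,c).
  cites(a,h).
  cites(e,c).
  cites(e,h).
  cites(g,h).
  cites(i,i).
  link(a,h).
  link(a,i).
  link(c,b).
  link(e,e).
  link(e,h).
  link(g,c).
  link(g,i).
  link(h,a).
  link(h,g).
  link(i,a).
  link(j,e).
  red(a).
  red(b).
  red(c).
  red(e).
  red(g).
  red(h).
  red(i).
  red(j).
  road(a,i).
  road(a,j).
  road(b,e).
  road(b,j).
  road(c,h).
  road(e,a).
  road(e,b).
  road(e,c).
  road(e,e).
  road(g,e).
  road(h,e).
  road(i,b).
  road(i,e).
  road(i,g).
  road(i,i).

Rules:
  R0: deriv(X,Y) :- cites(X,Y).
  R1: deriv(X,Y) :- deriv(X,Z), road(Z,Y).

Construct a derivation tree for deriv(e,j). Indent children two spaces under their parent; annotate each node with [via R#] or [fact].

deriv(e,j)  [via R1]
  deriv(e,a)  [via R1]
    deriv(e,e)  [via R1]
      deriv(e,h)  [via R0]
        cites(e,h)  [fact]
      road(h,e)  [fact]
    road(e,a)  [fact]
  road(a,j)  [fact]

round 1: derive deriv(a,c) via R0 from cites(a,c)
round 1: derive deriv(a,h) via R0 from cites(a,h)
round 1: derive deriv(e,c) via R0 from cites(e,c)
round 1: derive deriv(e,h) via R0 from cites(e,h)
round 1: derive deriv(g,h) via R0 from cites(g,h)
round 1: derive deriv(i,i) via R0 from cites(i,i)
round 2: derive deriv(a,e) via R1 from deriv(a,h), road(h,e)
round 2: derive deriv(e,e) via R1 from deriv(e,h), road(h,e)
round 2: derive deriv(g,e) via R1 from deriv(g,h), road(h,e)
round 2: derive deriv(i,b) via R1 from deriv(i,i), road(i,b)
round 2: derive deriv(i,e) via R1 from deriv(i,i), road(i,e)
round 2: derive deriv(i,g) via R1 from deriv(i,i), road(i,g)
round 3: derive deriv(a,a) via R1 from deriv(a,e), road(e,a)
round 3: derive deriv(a,b) via R1 from deriv(a,e), road(e,b)
round 3: derive deriv(e,a) via R1 from deriv(e,e), road(e,a)
round 3: derive deriv(e,b) via R1 from deriv(e,e), road(e,b)
round 3: derive deriv(g,a) via R1 from deriv(g,e), road(e,a)
round 3: derive deriv(g,b) via R1 from deriv(g,e), road(e,b)
round 3: derive deriv(g,c) via R1 from deriv(g,e), road(e,c)
round 3: derive deriv(i,a) via R1 from deriv(i,e), road(e,a)
round 3: derive deriv(i,c) via R1 from deriv(i,e), road(e,c)
round 3: derive deriv(i,j) via R1 from deriv(i,b), road(b,j)
round 4: derive deriv(a,i) via R1 from deriv(a,a), road(a,i)
round 4: derive deriv(a,j) via R1 from deriv(a,a), road(a,j)
round 4: derive deriv(e,i) via R1 from deriv(e,a), road(a,i)
round 4: derive deriv(e,j) via R1 from deriv(e,a), road(a,j)
round 4: derive deriv(g,i) via R1 from deriv(g,a), road(a,i)
round 4: derive deriv(g,j) via R1 from deriv(g,a), road(a,j)
round 4: derive deriv(i,h) via R1 from deriv(i,c), road(c,h)
round 5: derive deriv(a,g) via R1 from deriv(a,i), road(i,g)
round 5: derive deriv(e,g) via R1 from deriv(e,i), road(i,g)
round 5: derive deriv(g,g) via R1 from deriv(g,i), road(i,g)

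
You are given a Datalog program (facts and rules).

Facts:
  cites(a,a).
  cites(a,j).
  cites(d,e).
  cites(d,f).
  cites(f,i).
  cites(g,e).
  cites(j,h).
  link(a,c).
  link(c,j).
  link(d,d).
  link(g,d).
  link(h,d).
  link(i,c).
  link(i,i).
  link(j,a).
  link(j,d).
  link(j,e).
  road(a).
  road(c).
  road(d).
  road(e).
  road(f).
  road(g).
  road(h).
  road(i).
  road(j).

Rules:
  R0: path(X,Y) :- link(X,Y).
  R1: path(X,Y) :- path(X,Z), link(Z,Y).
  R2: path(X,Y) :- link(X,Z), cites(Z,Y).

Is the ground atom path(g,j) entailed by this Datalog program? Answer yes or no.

no

round 1: derive path(a,c) via R0 from link(a,c)
round 1: derive path(c,j) via R0 from link(c,j)
round 1: derive path(d,d) via R0 from link(d,d)
round 1: derive path(g,d) via R0 from link(g,d)
round 1: derive path(h,d) via R0 from link(h,d)
round 1: derive path(i,c) via R0 from link(i,c)
round 1: derive path(i,i) via R0 from link(i,i)
round 1: derive path(j,a) via R0 from link(j,a)
round 1: derive path(j,d) via R0 from link(j,d)
round 1: derive path(j,e) via R0 from link(j,e)
round 1: derive path(c,h) via R2 from link(c,j), cites(j,h)
round 1: derive path(d,e) via R2 from link(d,d), cites(d,e)
round 1: derive path(d,f) via R2 from link(d,d), cites(d,f)
round 1: derive path(g,e) via R2 from link(g,d), cites(d,e)
round 1: derive path(g,f) via R2 from link(g,d), cites(d,f)
round 1: derive path(h,e) via R2 from link(h,d), cites(d,e)
round 1: derive path(h,f) via R2 from link(h,d), cites(d,f)
round 1: derive path(j,f) via R2 from link(j,d), cites(d,f)
round 1: derive path(j,j) via R2 from link(j,a), cites(a,j)
round 2: derive path(a,j) via R1 from path(a,c), link(c,j)
round 2: derive path(c,a) via R1 from path(c,j), link(j,a)
round 2: derive path(c,d) via R1 from path(c,h), link(h,d)
round 2: derive path(c,e) via R1 from path(c,j), link(j,e)
round 2: derive path(i,j) via R1 from path(i,c), link(c,j)
round 2: derive path(j,c) via R1 from path(j,a), link(a,c)
round 3: derive path(a,a) via R1 from path(a,j), link(j,a)
round 3: derive path(a,d) via R1 from path(a,j), link(j,d)
round 3: derive path(a,e) via R1 from path(a,j), link(j,e)
round 3: derive path(c,c) via R1 from path(c,a), link(a,c)
round 3: derive path(i,a) via R1 from path(i,j), link(j,a)
round 3: derive path(i,d) via R1 from path(i,j), link(j,d)
round 3: derive path(i,e) via R1 from path(i,j), link(j,e)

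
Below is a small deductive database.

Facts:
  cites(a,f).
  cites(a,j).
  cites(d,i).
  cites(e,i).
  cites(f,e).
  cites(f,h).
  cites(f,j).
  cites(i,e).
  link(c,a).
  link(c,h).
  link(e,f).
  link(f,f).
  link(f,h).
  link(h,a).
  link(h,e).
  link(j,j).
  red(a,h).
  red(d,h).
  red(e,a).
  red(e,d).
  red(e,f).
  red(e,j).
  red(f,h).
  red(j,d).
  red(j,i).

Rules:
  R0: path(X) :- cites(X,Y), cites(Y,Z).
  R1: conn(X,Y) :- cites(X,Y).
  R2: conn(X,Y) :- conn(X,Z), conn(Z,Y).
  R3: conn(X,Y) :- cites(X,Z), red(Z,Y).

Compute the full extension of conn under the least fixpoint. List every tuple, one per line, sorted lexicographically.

round 1: derive conn(a,f) via R1 from cites(a,f)
round 1: derive conn(a,j) via R1 from cites(a,j)
round 1: derive conn(d,i) via R1 from cites(d,i)
round 1: derive conn(e,i) via R1 from cites(e,i)
round 1: derive conn(f,e) via R1 from cites(f,e)
round 1: derive conn(f,h) via R1 from cites(f,h)
round 1: derive conn(f,j) via R1 from cites(f,j)
round 1: derive conn(i,e) via R1 from cites(i,e)
round 1: derive conn(a,d) via R3 from cites(a,j), red(j,d)
round 1: derive conn(a,h) via R3 from cites(a,f), red(f,h)
round 1: derive conn(a,i) via R3 from cites(a,j), red(j,i)
round 1: derive conn(f,a) via R3 from cites(f,e), red(e,a)
round 1: derive conn(f,d) via R3 from cites(f,e), red(e,d)
round 1: derive conn(f,f) via R3 from cites(f,e), red(e,f)
round 1: derive conn(f,i) via R3 from cites(f,j), red(j,i)
round 1: derive conn(i,a) via R3 from cites(i,e), red(e,a)
round 1: derive conn(i,d) via R3 from cites(i,e), red(e,d)
round 1: derive conn(i,f) via R3 from cites(i,e), red(e,f)
round 1: derive conn(i,j) via R3 from cites(i,e), red(e,j)
round 2: derive conn(a,a) via R2 from conn(a,f), conn(f,a)
round 2: derive conn(a,e) via R2 from conn(a,f), conn(f,e)
round 2: derive conn(d,a) via R2 from conn(d,i), conn(i,a)
round 2: derive conn(d,d) via R2 from conn(d,i), conn(i,d)
round 2: derive conn(d,e) via R2 from conn(d,i), conn(i,e)
round 2: derive conn(d,f) via R2 from conn(d,i), conn(i,f)
round 2: derive conn(d,j) via R2 from conn(d,i), conn(i,j)
round 2: derive conn(e,a) via R2 from conn(e,i), conn(i,a)
round 2: derive conn(e,d) via R2 from conn(e,i), conn(i,d)
round 2: derive conn(e,e) via R2 from conn(e,i), conn(i,e)
round 2: derive conn(e,f) via R2 from conn(e,i), conn(i,f)
round 2: derive conn(e,j) via R2 from conn(e,i), conn(i,j)
round 2: derive conn(i,h) via R2 from conn(i,a), conn(a,h)
round 2: derive conn(i,i) via R2 from conn(i,a), conn(a,i)
round 3: derive conn(d,h) via R2 from conn(d,a), conn(a,h)
round 3: derive conn(e,h) via R2 from conn(e,a), conn(a,h)

conn(a,a)
conn(a,d)
conn(a,e)
conn(a,f)
conn(a,h)
conn(a,i)
conn(a,j)
conn(d,a)
conn(d,d)
conn(d,e)
conn(d,f)
conn(d,h)
conn(d,i)
conn(d,j)
conn(e,a)
conn(e,d)
conn(e,e)
conn(e,f)
conn(e,h)
conn(e,i)
conn(e,j)
conn(f,a)
conn(f,d)
conn(f,e)
conn(f,f)
conn(f,h)
conn(f,i)
conn(f,j)
conn(i,a)
conn(i,d)
conn(i,e)
conn(i,f)
conn(i,h)
conn(i,i)
conn(i,j)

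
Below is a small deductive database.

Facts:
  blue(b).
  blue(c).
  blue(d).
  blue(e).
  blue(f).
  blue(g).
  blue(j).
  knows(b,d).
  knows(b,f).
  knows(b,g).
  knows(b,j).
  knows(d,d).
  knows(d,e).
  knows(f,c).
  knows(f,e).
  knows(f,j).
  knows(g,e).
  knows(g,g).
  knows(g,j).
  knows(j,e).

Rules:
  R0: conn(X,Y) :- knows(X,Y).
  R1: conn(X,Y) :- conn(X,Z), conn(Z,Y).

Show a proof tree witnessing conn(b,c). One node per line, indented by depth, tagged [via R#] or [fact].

conn(b,c)  [via R1]
  conn(b,f)  [via R0]
    knows(b,f)  [fact]
  conn(f,c)  [via R0]
    knows(f,c)  [fact]

round 1: derive conn(b,d) via R0 from knows(b,d)
round 1: derive conn(b,f) via R0 from knows(b,f)
round 1: derive conn(b,g) via R0 from knows(b,g)
round 1: derive conn(b,j) via R0 from knows(b,j)
round 1: derive conn(d,d) via R0 from knows(d,d)
round 1: derive conn(d,e) via R0 from knows(d,e)
round 1: derive conn(f,c) via R0 from knows(f,c)
round 1: derive conn(f,e) via R0 from knows(f,e)
round 1: derive conn(f,j) via R0 from knows(f,j)
round 1: derive conn(g,e) via R0 from knows(g,e)
round 1: derive conn(g,g) via R0 from knows(g,g)
round 1: derive conn(g,j) via R0 from knows(g,j)
round 1: derive conn(j,e) via R0 from knows(j,e)
round 2: derive conn(b,c) via R1 from conn(b,f), conn(f,c)
round 2: derive conn(b,e) via R1 from conn(b,d), conn(d,e)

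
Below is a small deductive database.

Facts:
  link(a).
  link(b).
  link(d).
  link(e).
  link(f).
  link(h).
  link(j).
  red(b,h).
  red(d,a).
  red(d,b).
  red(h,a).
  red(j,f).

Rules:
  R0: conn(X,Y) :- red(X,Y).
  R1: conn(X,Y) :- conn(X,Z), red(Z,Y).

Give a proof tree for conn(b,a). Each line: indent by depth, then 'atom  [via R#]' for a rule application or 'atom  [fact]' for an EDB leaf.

round 1: derive conn(b,h) via R0 from red(b,h)
round 1: derive conn(d,a) via R0 from red(d,a)
round 1: derive conn(d,b) via R0 from red(d,b)
round 1: derive conn(h,a) via R0 from red(h,a)
round 1: derive conn(j,f) via R0 from red(j,f)
round 2: derive conn(b,a) via R1 from conn(b,h), red(h,a)
round 2: derive conn(d,h) via R1 from conn(d,b), red(b,h)

conn(b,a)  [via R1]
  conn(b,h)  [via R0]
    red(b,h)  [fact]
  red(h,a)  [fact]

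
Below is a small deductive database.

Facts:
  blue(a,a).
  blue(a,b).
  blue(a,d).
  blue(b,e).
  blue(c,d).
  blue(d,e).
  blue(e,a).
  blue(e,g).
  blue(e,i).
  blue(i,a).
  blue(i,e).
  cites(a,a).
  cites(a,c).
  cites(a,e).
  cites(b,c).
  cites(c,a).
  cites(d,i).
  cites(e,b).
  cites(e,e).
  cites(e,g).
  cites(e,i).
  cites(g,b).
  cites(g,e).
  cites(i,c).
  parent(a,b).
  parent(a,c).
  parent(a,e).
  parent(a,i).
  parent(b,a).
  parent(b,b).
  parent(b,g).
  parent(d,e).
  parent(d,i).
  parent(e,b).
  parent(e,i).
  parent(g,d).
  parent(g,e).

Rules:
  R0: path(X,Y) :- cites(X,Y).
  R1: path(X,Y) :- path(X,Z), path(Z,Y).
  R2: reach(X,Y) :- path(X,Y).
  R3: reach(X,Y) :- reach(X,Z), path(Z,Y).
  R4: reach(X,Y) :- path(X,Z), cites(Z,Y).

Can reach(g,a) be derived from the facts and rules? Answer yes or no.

yes

round 1: derive path(a,a) via R0 from cites(a,a)
round 1: derive path(a,c) via R0 from cites(a,c)
round 1: derive path(a,e) via R0 from cites(a,e)
round 1: derive path(b,c) via R0 from cites(b,c)
round 1: derive path(c,a) via R0 from cites(c,a)
round 1: derive path(d,i) via R0 from cites(d,i)
round 1: derive path(e,b) via R0 from cites(e,b)
round 1: derive path(e,e) via R0 from cites(e,e)
round 1: derive path(e,g) via R0 from cites(e,g)
round 1: derive path(e,i) via R0 from cites(e,i)
round 1: derive path(g,b) via R0 from cites(g,b)
round 1: derive path(g,e) via R0 from cites(g,e)
round 1: derive path(i,c) via R0 from cites(i,c)
round 2: derive path(a,b) via R1 from path(a,e), path(e,b)
round 2: derive path(a,g) via R1 from path(a,e), path(e,g)
round 2: derive path(a,i) via R1 from path(a,e), path(e,i)
round 2: derive path(b,a) via R1 from path(b,c), path(c,a)
round 2: derive path(c,c) via R1 from path(c,a), path(a,c)
round 2: derive path(c,e) via R1 from path(c,a), path(a,e)
round 2: derive path(d,c) via R1 from path(d,i), path(i,c)
round 2: derive path(e,c) via R1 from path(e,b), path(b,c)
round 2: derive path(g,c) via R1 from path(g,b), path(b,c)
round 2: derive path(g,g) via R1 from path(g,e), path(e,g)
round 2: derive path(g,i) via R1 from path(g,e), path(e,i)
round 2: derive path(i,a) via R1 from path(i,c), path(c,a)
round 2: derive reach(a,a) via R2 from path(a,a)
round 2: derive reach(a,c) via R2 from path(a,c)
round 2: derive reach(a,e) via R2 from path(a,e)
round 2: derive reach(b,c) via R2 from path(b,c)
round 2: derive reach(c,a) via R2 from path(c,a)
round 2: derive reach(d,i) via R2 from path(d,i)
round 2: derive reach(e,b) via R2 from path(e,b)
round 2: derive reach(e,e) via R2 from path(e,e)
round 2: derive reach(e,g) via R2 from path(e,g)
round 2: derive reach(e,i) via R2 from path(e,i)
round 2: derive reach(g,b) via R2 from path(g,b)
round 2: derive reach(g,e) via R2 from path(g,e)
round 2: derive reach(i,c) via R2 from path(i,c)
round 2: derive reach(a,b) via R4 from path(a,e), cites(e,b)
round 2: derive reach(a,g) via R4 from path(a,e), cites(e,g)
round 2: derive reach(a,i) via R4 from path(a,e), cites(e,i)
round 2: derive reach(b,a) via R4 from path(b,c), cites(c,a)
round 2: derive reach(c,c) via R4 from path(c,a), cites(a,c)
round 2: derive reach(c,e) via R4 from path(c,a), cites(a,e)
round 2: derive reach(d,c) via R4 from path(d,i), cites(i,c)
round 2: derive reach(e,c) via R4 from path(e,b), cites(b,c)
round 2: derive reach(g,c) via R4 from path(g,b), cites(b,c)
round 2: derive reach(g,g) via R4 from path(g,e), cites(e,g)
round 2: derive reach(g,i) via R4 from path(g,e), cites(e,i)
round 2: derive reach(i,a) via R4 from path(i,c), cites(c,a)
round 3: derive path(b,b) via R1 from path(b,a), path(a,b)
round 3: derive path(b,e) via R1 from path(b,a), path(a,e)
round 3: derive path(b,g) via R1 from path(b,a), path(a,g)
round 3: derive path(b,i) via R1 from path(b,a), path(a,i)
round 3: derive path(c,b) via R1 from path(c,a), path(a,b)
round 3: derive path(c,g) via R1 from path(c,a), path(a,g)
round 3: derive path(c,i) via R1 from path(c,a), path(a,i)
round 3: derive path(d,a) via R1 from path(d,c), path(c,a)
round 3: derive path(d,e) via R1 from path(d,c), path(c,e)
round 3: derive path(e,a) via R1 from path(e,b), path(b,a)
round 3: derive path(g,a) via R1 from path(g,b), path(b,a)
round 3: derive path(i,b) via R1 from path(i,a), path(a,b)
round 3: derive path(i,e) via R1 from path(i,a), path(a,e)
round 3: derive path(i,g) via R1 from path(i,a), path(a,g)
round 3: derive path(i,i) via R1 from path(i,a), path(a,i)
round 3: derive reach(b,b) via R3 from reach(b,a), path(a,b)
round 3: derive reach(b,e) via R3 from reach(b,a), path(a,e)
round 3: derive reach(b,g) via R3 from reach(b,a), path(a,g)
round 3: derive reach(b,i) via R3 from reach(b,a), path(a,i)
round 3: derive reach(c,b) via R3 from reach(c,a), path(a,b)
round 3: derive reach(c,g) via R3 from reach(c,a), path(a,g)
round 3: derive reach(c,i) via R3 from reach(c,a), path(a,i)
round 3: derive reach(d,a) via R3 from reach(d,c), path(c,a)
round 3: derive reach(d,e) via R3 from reach(d,c), path(c,e)
round 3: derive reach(e,a) via R3 from reach(e,b), path(b,a)
round 3: derive reach(g,a) via R3 from reach(g,b), path(b,a)
round 3: derive reach(i,b) via R3 from reach(i,a), path(a,b)
round 3: derive reach(i,e) via R3 from reach(i,a), path(a,e)
round 3: derive reach(i,g) via R3 from reach(i,a), path(a,g)
round 3: derive reach(i,i) via R3 from reach(i,a), path(a,i)
round 4: derive path(d,b) via R1 from path(d,a), path(a,b)
round 4: derive path(d,g) via R1 from path(d,a), path(a,g)
round 4: derive reach(d,b) via R3 from reach(d,a), path(a,b)
round 4: derive reach(d,g) via R3 from reach(d,a), path(a,g)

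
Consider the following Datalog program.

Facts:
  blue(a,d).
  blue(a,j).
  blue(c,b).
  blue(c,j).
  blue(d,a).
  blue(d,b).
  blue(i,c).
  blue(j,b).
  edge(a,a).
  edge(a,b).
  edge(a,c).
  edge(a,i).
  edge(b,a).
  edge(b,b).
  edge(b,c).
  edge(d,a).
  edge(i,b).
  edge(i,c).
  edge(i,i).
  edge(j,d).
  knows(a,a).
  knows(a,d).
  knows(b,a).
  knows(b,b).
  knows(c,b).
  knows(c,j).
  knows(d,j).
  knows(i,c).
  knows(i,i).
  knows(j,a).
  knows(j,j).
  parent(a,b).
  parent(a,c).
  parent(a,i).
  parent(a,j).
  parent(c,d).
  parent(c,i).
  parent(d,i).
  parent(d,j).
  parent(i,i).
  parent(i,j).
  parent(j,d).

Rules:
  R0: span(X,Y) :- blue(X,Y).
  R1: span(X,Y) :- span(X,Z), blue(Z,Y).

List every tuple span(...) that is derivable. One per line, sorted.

span(a,a)
span(a,b)
span(a,d)
span(a,j)
span(c,b)
span(c,j)
span(d,a)
span(d,b)
span(d,d)
span(d,j)
span(i,b)
span(i,c)
span(i,j)
span(j,b)

round 1: derive span(a,d) via R0 from blue(a,d)
round 1: derive span(a,j) via R0 from blue(a,j)
round 1: derive span(c,b) via R0 from blue(c,b)
round 1: derive span(c,j) via R0 from blue(c,j)
round 1: derive span(d,a) via R0 from blue(d,a)
round 1: derive span(d,b) via R0 from blue(d,b)
round 1: derive span(i,c) via R0 from blue(i,c)
round 1: derive span(j,b) via R0 from blue(j,b)
round 2: derive span(a,a) via R1 from span(a,d), blue(d,a)
round 2: derive span(a,b) via R1 from span(a,d), blue(d,b)
round 2: derive span(d,d) via R1 from span(d,a), blue(a,d)
round 2: derive span(d,j) via R1 from span(d,a), blue(a,j)
round 2: derive span(i,b) via R1 from span(i,c), blue(c,b)
round 2: derive span(i,j) via R1 from span(i,c), blue(c,j)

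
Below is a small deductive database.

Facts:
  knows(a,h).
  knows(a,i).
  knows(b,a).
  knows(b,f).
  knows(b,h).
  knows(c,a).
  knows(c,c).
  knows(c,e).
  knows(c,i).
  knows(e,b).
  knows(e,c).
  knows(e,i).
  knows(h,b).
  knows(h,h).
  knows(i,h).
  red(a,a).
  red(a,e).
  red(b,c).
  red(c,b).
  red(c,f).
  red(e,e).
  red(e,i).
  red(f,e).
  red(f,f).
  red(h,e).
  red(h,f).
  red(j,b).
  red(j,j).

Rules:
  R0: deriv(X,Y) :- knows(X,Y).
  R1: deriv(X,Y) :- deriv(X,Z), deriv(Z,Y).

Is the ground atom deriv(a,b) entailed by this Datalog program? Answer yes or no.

yes

round 1: derive deriv(a,h) via R0 from knows(a,h)
round 1: derive deriv(a,i) via R0 from knows(a,i)
round 1: derive deriv(b,a) via R0 from knows(b,a)
round 1: derive deriv(b,f) via R0 from knows(b,f)
round 1: derive deriv(b,h) via R0 from knows(b,h)
round 1: derive deriv(c,a) via R0 from knows(c,a)
round 1: derive deriv(c,c) via R0 from knows(c,c)
round 1: derive deriv(c,e) via R0 from knows(c,e)
round 1: derive deriv(c,i) via R0 from knows(c,i)
round 1: derive deriv(e,b) via R0 from knows(e,b)
round 1: derive deriv(e,c) via R0 from knows(e,c)
round 1: derive deriv(e,i) via R0 from knows(e,i)
round 1: derive deriv(h,b) via R0 from knows(h,b)
round 1: derive deriv(h,h) via R0 from knows(h,h)
round 1: derive deriv(i,h) via R0 from knows(i,h)
round 2: derive deriv(a,b) via R1 from deriv(a,h), deriv(h,b)
round 2: derive deriv(b,b) via R1 from deriv(b,h), deriv(h,b)
round 2: derive deriv(b,i) via R1 from deriv(b,a), deriv(a,i)
round 2: derive deriv(c,b) via R1 from deriv(c,e), deriv(e,b)
round 2: derive deriv(c,h) via R1 from deriv(c,a), deriv(a,h)
round 2: derive deriv(e,a) via R1 from deriv(e,b), deriv(b,a)
round 2: derive deriv(e,e) via R1 from deriv(e,c), deriv(c,e)
round 2: derive deriv(e,f) via R1 from deriv(e,b), deriv(b,f)
round 2: derive deriv(e,h) via R1 from deriv(e,b), deriv(b,h)
round 2: derive deriv(h,a) via R1 from deriv(h,b), deriv(b,a)
round 2: derive deriv(h,f) via R1 from deriv(h,b), deriv(b,f)
round 2: derive deriv(i,b) via R1 from deriv(i,h), deriv(h,b)
round 3: derive deriv(a,a) via R1 from deriv(a,b), deriv(b,a)
round 3: derive deriv(a,f) via R1 from deriv(a,b), deriv(b,f)
round 3: derive deriv(c,f) via R1 from deriv(c,b), deriv(b,f)
round 3: derive deriv(h,i) via R1 from deriv(h,a), deriv(a,i)
round 3: derive deriv(i,a) via R1 from deriv(i,b), deriv(b,a)
round 3: derive deriv(i,f) via R1 from deriv(i,b), deriv(b,f)
round 3: derive deriv(i,i) via R1 from deriv(i,b), deriv(b,i)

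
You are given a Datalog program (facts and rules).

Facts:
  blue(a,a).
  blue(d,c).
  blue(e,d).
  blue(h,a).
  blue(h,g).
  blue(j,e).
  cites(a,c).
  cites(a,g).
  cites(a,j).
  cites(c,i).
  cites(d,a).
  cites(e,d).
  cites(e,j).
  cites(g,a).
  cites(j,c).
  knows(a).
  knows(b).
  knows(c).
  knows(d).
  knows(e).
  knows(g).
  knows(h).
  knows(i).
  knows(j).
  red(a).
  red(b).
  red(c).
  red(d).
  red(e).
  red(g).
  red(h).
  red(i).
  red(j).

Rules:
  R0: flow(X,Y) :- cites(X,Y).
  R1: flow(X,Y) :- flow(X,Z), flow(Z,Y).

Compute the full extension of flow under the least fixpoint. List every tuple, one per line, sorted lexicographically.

round 1: derive flow(a,c) via R0 from cites(a,c)
round 1: derive flow(a,g) via R0 from cites(a,g)
round 1: derive flow(a,j) via R0 from cites(a,j)
round 1: derive flow(c,i) via R0 from cites(c,i)
round 1: derive flow(d,a) via R0 from cites(d,a)
round 1: derive flow(e,d) via R0 from cites(e,d)
round 1: derive flow(e,j) via R0 from cites(e,j)
round 1: derive flow(g,a) via R0 from cites(g,a)
round 1: derive flow(j,c) via R0 from cites(j,c)
round 2: derive flow(a,a) via R1 from flow(a,g), flow(g,a)
round 2: derive flow(a,i) via R1 from flow(a,c), flow(c,i)
round 2: derive flow(d,c) via R1 from flow(d,a), flow(a,c)
round 2: derive flow(d,g) via R1 from flow(d,a), flow(a,g)
round 2: derive flow(d,j) via R1 from flow(d,a), flow(a,j)
round 2: derive flow(e,a) via R1 from flow(e,d), flow(d,a)
round 2: derive flow(e,c) via R1 from flow(e,j), flow(j,c)
round 2: derive flow(g,c) via R1 from flow(g,a), flow(a,c)
round 2: derive flow(g,g) via R1 from flow(g,a), flow(a,g)
round 2: derive flow(g,j) via R1 from flow(g,a), flow(a,j)
round 2: derive flow(j,i) via R1 from flow(j,c), flow(c,i)
round 3: derive flow(d,i) via R1 from flow(d,a), flow(a,i)
round 3: derive flow(e,g) via R1 from flow(e,a), flow(a,g)
round 3: derive flow(e,i) via R1 from flow(e,a), flow(a,i)
round 3: derive flow(g,i) via R1 from flow(g,a), flow(a,i)

flow(a,a)
flow(a,c)
flow(a,g)
flow(a,i)
flow(a,j)
flow(c,i)
flow(d,a)
flow(d,c)
flow(d,g)
flow(d,i)
flow(d,j)
flow(e,a)
flow(e,c)
flow(e,d)
flow(e,g)
flow(e,i)
flow(e,j)
flow(g,a)
flow(g,c)
flow(g,g)
flow(g,i)
flow(g,j)
flow(j,c)
flow(j,i)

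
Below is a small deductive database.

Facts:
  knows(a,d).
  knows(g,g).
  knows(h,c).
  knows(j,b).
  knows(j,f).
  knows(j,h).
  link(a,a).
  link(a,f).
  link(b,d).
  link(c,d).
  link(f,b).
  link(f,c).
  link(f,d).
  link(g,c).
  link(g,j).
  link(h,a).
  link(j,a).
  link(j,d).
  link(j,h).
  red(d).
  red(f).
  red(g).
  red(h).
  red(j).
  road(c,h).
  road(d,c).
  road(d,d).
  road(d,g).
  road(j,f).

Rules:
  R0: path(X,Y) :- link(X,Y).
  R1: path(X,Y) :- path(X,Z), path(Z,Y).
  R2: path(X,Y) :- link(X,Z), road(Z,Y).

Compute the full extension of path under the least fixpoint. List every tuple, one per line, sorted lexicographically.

round 1: derive path(a,a) via R0 from link(a,a)
round 1: derive path(a,f) via R0 from link(a,f)
round 1: derive path(b,d) via R0 from link(b,d)
round 1: derive path(c,d) via R0 from link(c,d)
round 1: derive path(f,b) via R0 from link(f,b)
round 1: derive path(f,c) via R0 from link(f,c)
round 1: derive path(f,d) via R0 from link(f,d)
round 1: derive path(g,c) via R0 from link(g,c)
round 1: derive path(g,j) via R0 from link(g,j)
round 1: derive path(h,a) via R0 from link(h,a)
round 1: derive path(j,a) via R0 from link(j,a)
round 1: derive path(j,d) via R0 from link(j,d)
round 1: derive path(j,h) via R0 from link(j,h)
round 1: derive path(b,c) via R2 from link(b,d), road(d,c)
round 1: derive path(b,g) via R2 from link(b,d), road(d,g)
round 1: derive path(c,c) via R2 from link(c,d), road(d,c)
round 1: derive path(c,g) via R2 from link(c,d), road(d,g)
round 1: derive path(f,g) via R2 from link(f,d), road(d,g)
round 1: derive path(f,h) via R2 from link(f,c), road(c,h)
round 1: derive path(g,f) via R2 from link(g,j), road(j,f)
round 1: derive path(g,h) via R2 from link(g,c), road(c,h)
round 1: derive path(j,c) via R2 from link(j,d), road(d,c)
round 1: derive path(j,g) via R2 from link(j,d), road(d,g)
round 2: derive path(a,b) via R1 from path(a,f), path(f,b)
round 2: derive path(a,c) via R1 from path(a,f), path(f,c)
round 2: derive path(a,d) via R1 from path(a,f), path(f,d)
round 2: derive path(a,g) via R1 from path(a,f), path(f,g)
round 2: derive path(a,h) via R1 from path(a,f), path(f,h)
round 2: derive path(b,f) via R1 from path(b,g), path(g,f)
round 2: derive path(b,h) via R1 from path(b,g), path(g,h)
round 2: derive path(b,j) via R1 from path(b,g), path(g,j)
round 2: derive path(c,f) via R1 from path(c,g), path(g,f)
round 2: derive path(c,h) via R1 from path(c,g), path(g,h)
round 2: derive path(c,j) via R1 from path(c,g), path(g,j)
round 2: derive path(f,a) via R1 from path(f,h), path(h,a)
round 2: derive path(f,f) via R1 from path(f,g), path(g,f)
round 2: derive path(f,j) via R1 from path(f,g), path(g,j)
round 2: derive path(g,a) via R1 from path(g,h), path(h,a)
round 2: derive path(g,b) via R1 from path(g,f), path(f,b)
round 2: derive path(g,d) via R1 from path(g,c), path(c,d)
round 2: derive path(g,g) via R1 from path(g,c), path(c,g)
round 2: derive path(h,f) via R1 from path(h,a), path(a,f)
round 2: derive path(j,f) via R1 from path(j,a), path(a,f)
round 2: derive path(j,j) via R1 from path(j,g), path(g,j)
round 3: derive path(a,j) via R1 from path(a,b), path(b,j)
round 3: derive path(b,a) via R1 from path(b,f), path(f,a)
round 3: derive path(b,b) via R1 from path(b,f), path(f,b)
round 3: derive path(c,a) via R1 from path(c,f), path(f,a)
round 3: derive path(c,b) via R1 from path(c,f), path(f,b)
round 3: derive path(h,b) via R1 from path(h,a), path(a,b)
round 3: derive path(h,c) via R1 from path(h,a), path(a,c)
round 3: derive path(h,d) via R1 from path(h,a), path(a,d)
round 3: derive path(h,g) via R1 from path(h,a), path(a,g)
round 3: derive path(h,h) via R1 from path(h,a), path(a,h)
round 3: derive path(h,j) via R1 from path(h,f), path(f,j)
round 3: derive path(j,b) via R1 from path(j,a), path(a,b)

path(a,a)
path(a,b)
path(a,c)
path(a,d)
path(a,f)
path(a,g)
path(a,h)
path(a,j)
path(b,a)
path(b,b)
path(b,c)
path(b,d)
path(b,f)
path(b,g)
path(b,h)
path(b,j)
path(c,a)
path(c,b)
path(c,c)
path(c,d)
path(c,f)
path(c,g)
path(c,h)
path(c,j)
path(f,a)
path(f,b)
path(f,c)
path(f,d)
path(f,f)
path(f,g)
path(f,h)
path(f,j)
path(g,a)
path(g,b)
path(g,c)
path(g,d)
path(g,f)
path(g,g)
path(g,h)
path(g,j)
path(h,a)
path(h,b)
path(h,c)
path(h,d)
path(h,f)
path(h,g)
path(h,h)
path(h,j)
path(j,a)
path(j,b)
path(j,c)
path(j,d)
path(j,f)
path(j,g)
path(j,h)
path(j,j)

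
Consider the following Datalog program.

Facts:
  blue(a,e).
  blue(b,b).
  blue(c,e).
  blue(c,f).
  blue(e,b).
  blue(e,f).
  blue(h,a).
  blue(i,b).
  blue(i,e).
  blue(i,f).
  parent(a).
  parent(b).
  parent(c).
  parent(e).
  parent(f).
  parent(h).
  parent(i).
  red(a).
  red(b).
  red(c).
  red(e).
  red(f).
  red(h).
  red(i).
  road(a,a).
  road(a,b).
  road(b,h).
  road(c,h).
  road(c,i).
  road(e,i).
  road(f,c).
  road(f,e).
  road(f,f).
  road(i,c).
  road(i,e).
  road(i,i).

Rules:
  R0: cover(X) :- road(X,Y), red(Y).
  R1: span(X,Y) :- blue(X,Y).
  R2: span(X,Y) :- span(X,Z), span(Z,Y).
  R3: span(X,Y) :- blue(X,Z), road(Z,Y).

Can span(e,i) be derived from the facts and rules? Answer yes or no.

yes

round 1: derive span(a,e) via R1 from blue(a,e)
round 1: derive span(b,b) via R1 from blue(b,b)
round 1: derive span(c,e) via R1 from blue(c,e)
round 1: derive span(c,f) via R1 from blue(c,f)
round 1: derive span(e,b) via R1 from blue(e,b)
round 1: derive span(e,f) via R1 from blue(e,f)
round 1: derive span(h,a) via R1 from blue(h,a)
round 1: derive span(i,b) via R1 from blue(i,b)
round 1: derive span(i,e) via R1 from blue(i,e)
round 1: derive span(i,f) via R1 from blue(i,f)
round 1: derive span(a,i) via R3 from blue(a,e), road(e,i)
round 1: derive span(b,h) via R3 from blue(b,b), road(b,h)
round 1: derive span(c,c) via R3 from blue(c,f), road(f,c)
round 1: derive span(c,i) via R3 from blue(c,e), road(e,i)
round 1: derive span(e,c) via R3 from blue(e,f), road(f,c)
round 1: derive span(e,e) via R3 from blue(e,f), road(f,e)
round 1: derive span(e,h) via R3 from blue(e,b), road(b,h)
round 1: derive span(h,b) via R3 from blue(h,a), road(a,b)
round 1: derive span(i,c) via R3 from blue(i,f), road(f,c)
round 1: derive span(i,h) via R3 from blue(i,b), road(b,h)
round 1: derive span(i,i) via R3 from blue(i,e), road(e,i)
round 2: derive span(a,b) via R2 from span(a,e), span(e,b)
round 2: derive span(a,c) via R2 from span(a,e), span(e,c)
round 2: derive span(a,f) via R2 from span(a,e), span(e,f)
round 2: derive span(a,h) via R2 from span(a,e), span(e,h)
round 2: derive span(b,a) via R2 from span(b,h), span(h,a)
round 2: derive span(c,b) via R2 from span(c,e), span(e,b)
round 2: derive span(c,h) via R2 from span(c,e), span(e,h)
round 2: derive span(e,a) via R2 from span(e,h), span(h,a)
round 2: derive span(e,i) via R2 from span(e,c), span(c,i)
round 2: derive span(h,e) via R2 from span(h,a), span(a,e)
round 2: derive span(h,h) via R2 from span(h,b), span(b,h)
round 2: derive span(h,i) via R2 from span(h,a), span(a,i)
round 2: derive span(i,a) via R2 from span(i,h), span(h,a)
round 3: derive span(a,a) via R2 from span(a,b), span(b,a)
round 3: derive span(b,c) via R2 from span(b,a), span(a,c)
round 3: derive span(b,e) via R2 from span(b,a), span(a,e)
round 3: derive span(b,f) via R2 from span(b,a), span(a,f)
round 3: derive span(b,i) via R2 from span(b,a), span(a,i)
round 3: derive span(c,a) via R2 from span(c,b), span(b,a)
round 3: derive span(h,c) via R2 from span(h,a), span(a,c)
round 3: derive span(h,f) via R2 from span(h,a), span(a,f)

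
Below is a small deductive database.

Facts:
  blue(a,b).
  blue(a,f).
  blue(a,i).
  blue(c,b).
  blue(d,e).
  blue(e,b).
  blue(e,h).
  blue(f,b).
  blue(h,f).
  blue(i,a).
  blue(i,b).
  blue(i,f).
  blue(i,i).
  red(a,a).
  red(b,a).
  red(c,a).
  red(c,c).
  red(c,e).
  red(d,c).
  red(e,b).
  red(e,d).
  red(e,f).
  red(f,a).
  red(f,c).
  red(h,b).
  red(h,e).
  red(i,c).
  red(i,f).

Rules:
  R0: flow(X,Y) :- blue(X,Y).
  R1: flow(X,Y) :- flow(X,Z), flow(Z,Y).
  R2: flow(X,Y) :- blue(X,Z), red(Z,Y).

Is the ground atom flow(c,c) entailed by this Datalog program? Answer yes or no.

round 1: derive flow(a,b) via R0 from blue(a,b)
round 1: derive flow(a,f) via R0 from blue(a,f)
round 1: derive flow(a,i) via R0 from blue(a,i)
round 1: derive flow(c,b) via R0 from blue(c,b)
round 1: derive flow(d,e) via R0 from blue(d,e)
round 1: derive flow(e,b) via R0 from blue(e,b)
round 1: derive flow(e,h) via R0 from blue(e,h)
round 1: derive flow(f,b) via R0 from blue(f,b)
round 1: derive flow(h,f) via R0 from blue(h,f)
round 1: derive flow(i,a) via R0 from blue(i,a)
round 1: derive flow(i,b) via R0 from blue(i,b)
round 1: derive flow(i,f) via R0 from blue(i,f)
round 1: derive flow(i,i) via R0 from blue(i,i)
round 1: derive flow(a,a) via R2 from blue(a,b), red(b,a)
round 1: derive flow(a,c) via R2 from blue(a,f), red(f,c)
round 1: derive flow(c,a) via R2 from blue(c,b), red(b,a)
round 1: derive flow(d,b) via R2 from blue(d,e), red(e,b)
round 1: derive flow(d,d) via R2 from blue(d,e), red(e,d)
round 1: derive flow(d,f) via R2 from blue(d,e), red(e,f)
round 1: derive flow(e,a) via R2 from blue(e,b), red(b,a)
round 1: derive flow(e,e) via R2 from blue(e,h), red(h,e)
round 1: derive flow(f,a) via R2 from blue(f,b), red(b,a)
round 1: derive flow(h,a) via R2 from blue(h,f), red(f,a)
round 1: derive flow(h,c) via R2 from blue(h,f), red(f,c)
round 1: derive flow(i,c) via R2 from blue(i,f), red(f,c)
round 2: derive flow(c,c) via R1 from flow(c,a), flow(a,c)
round 2: derive flow(c,f) via R1 from flow(c,a), flow(a,f)
round 2: derive flow(c,i) via R1 from flow(c,a), flow(a,i)
round 2: derive flow(d,a) via R1 from flow(d,e), flow(e,a)
round 2: derive flow(d,h) via R1 from flow(d,e), flow(e,h)
round 2: derive flow(e,c) via R1 from flow(e,a), flow(a,c)
round 2: derive flow(e,f) via R1 from flow(e,a), flow(a,f)
round 2: derive flow(e,i) via R1 from flow(e,a), flow(a,i)
round 2: derive flow(f,c) via R1 from flow(f,a), flow(a,c)
round 2: derive flow(f,f) via R1 from flow(f,a), flow(a,f)
round 2: derive flow(f,i) via R1 from flow(f,a), flow(a,i)
round 2: derive flow(h,b) via R1 from flow(h,a), flow(a,b)
round 2: derive flow(h,i) via R1 from flow(h,a), flow(a,i)
round 3: derive flow(d,c) via R1 from flow(d,a), flow(a,c)
round 3: derive flow(d,i) via R1 from flow(d,a), flow(a,i)

yes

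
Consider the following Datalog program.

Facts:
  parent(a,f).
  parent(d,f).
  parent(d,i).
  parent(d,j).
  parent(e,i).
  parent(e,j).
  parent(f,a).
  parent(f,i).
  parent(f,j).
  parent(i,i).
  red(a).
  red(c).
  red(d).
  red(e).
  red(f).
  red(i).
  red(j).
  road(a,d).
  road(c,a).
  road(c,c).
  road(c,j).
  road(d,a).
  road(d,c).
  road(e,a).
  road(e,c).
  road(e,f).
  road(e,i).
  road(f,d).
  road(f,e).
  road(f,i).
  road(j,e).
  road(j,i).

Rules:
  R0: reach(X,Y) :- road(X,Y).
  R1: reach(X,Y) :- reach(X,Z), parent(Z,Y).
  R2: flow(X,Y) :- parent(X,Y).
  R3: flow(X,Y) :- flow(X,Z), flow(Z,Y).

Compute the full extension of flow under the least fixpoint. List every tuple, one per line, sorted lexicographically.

round 1: derive flow(a,f) via R2 from parent(a,f)
round 1: derive flow(d,f) via R2 from parent(d,f)
round 1: derive flow(d,i) via R2 from parent(d,i)
round 1: derive flow(d,j) via R2 from parent(d,j)
round 1: derive flow(e,i) via R2 from parent(e,i)
round 1: derive flow(e,j) via R2 from parent(e,j)
round 1: derive flow(f,a) via R2 from parent(f,a)
round 1: derive flow(f,i) via R2 from parent(f,i)
round 1: derive flow(f,j) via R2 from parent(f,j)
round 1: derive flow(i,i) via R2 from parent(i,i)
round 2: derive flow(a,a) via R3 from flow(a,f), flow(f,a)
round 2: derive flow(a,i) via R3 from flow(a,f), flow(f,i)
round 2: derive flow(a,j) via R3 from flow(a,f), flow(f,j)
round 2: derive flow(d,a) via R3 from flow(d,f), flow(f,a)
round 2: derive flow(f,f) via R3 from flow(f,a), flow(a,f)

flow(a,a)
flow(a,f)
flow(a,i)
flow(a,j)
flow(d,a)
flow(d,f)
flow(d,i)
flow(d,j)
flow(e,i)
flow(e,j)
flow(f,a)
flow(f,f)
flow(f,i)
flow(f,j)
flow(i,i)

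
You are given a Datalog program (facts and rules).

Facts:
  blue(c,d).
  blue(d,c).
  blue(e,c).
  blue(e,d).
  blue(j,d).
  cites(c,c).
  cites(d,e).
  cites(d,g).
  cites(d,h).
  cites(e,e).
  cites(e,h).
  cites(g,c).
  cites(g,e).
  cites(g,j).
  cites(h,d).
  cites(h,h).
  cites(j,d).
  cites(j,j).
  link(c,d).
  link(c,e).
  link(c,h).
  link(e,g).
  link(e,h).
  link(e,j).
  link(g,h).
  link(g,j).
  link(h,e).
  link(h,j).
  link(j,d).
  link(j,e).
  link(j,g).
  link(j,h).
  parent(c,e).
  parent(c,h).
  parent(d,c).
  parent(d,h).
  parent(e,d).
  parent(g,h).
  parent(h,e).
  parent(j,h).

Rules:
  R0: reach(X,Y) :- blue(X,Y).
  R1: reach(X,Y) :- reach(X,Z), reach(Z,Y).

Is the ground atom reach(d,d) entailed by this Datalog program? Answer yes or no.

round 1: derive reach(c,d) via R0 from blue(c,d)
round 1: derive reach(d,c) via R0 from blue(d,c)
round 1: derive reach(e,c) via R0 from blue(e,c)
round 1: derive reach(e,d) via R0 from blue(e,d)
round 1: derive reach(j,d) via R0 from blue(j,d)
round 2: derive reach(c,c) via R1 from reach(c,d), reach(d,c)
round 2: derive reach(d,d) via R1 from reach(d,c), reach(c,d)
round 2: derive reach(j,c) via R1 from reach(j,d), reach(d,c)

yes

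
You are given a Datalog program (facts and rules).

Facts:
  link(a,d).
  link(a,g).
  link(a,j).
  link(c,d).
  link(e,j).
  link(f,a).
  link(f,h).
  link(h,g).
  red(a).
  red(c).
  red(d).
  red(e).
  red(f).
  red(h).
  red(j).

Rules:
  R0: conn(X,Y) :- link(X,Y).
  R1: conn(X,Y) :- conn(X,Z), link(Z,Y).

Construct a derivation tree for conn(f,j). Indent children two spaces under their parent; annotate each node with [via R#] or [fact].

conn(f,j)  [via R1]
  conn(f,a)  [via R0]
    link(f,a)  [fact]
  link(a,j)  [fact]

round 1: derive conn(a,d) via R0 from link(a,d)
round 1: derive conn(a,g) via R0 from link(a,g)
round 1: derive conn(a,j) via R0 from link(a,j)
round 1: derive conn(c,d) via R0 from link(c,d)
round 1: derive conn(e,j) via R0 from link(e,j)
round 1: derive conn(f,a) via R0 from link(f,a)
round 1: derive conn(f,h) via R0 from link(f,h)
round 1: derive conn(h,g) via R0 from link(h,g)
round 2: derive conn(f,d) via R1 from conn(f,a), link(a,d)
round 2: derive conn(f,g) via R1 from conn(f,a), link(a,g)
round 2: derive conn(f,j) via R1 from conn(f,a), link(a,j)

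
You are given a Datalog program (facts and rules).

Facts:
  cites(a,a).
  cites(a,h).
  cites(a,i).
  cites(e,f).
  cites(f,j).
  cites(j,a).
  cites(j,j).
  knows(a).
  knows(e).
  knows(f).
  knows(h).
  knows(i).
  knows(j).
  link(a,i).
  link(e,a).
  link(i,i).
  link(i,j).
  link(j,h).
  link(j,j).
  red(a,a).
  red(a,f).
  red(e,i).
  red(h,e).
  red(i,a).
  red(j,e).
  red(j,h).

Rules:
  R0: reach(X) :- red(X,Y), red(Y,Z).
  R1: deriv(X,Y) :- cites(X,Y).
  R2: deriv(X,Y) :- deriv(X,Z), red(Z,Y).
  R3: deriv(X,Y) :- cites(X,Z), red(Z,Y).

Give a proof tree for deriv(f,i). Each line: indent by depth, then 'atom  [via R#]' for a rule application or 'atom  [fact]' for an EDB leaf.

deriv(f,i)  [via R2]
  deriv(f,e)  [via R3]
    cites(f,j)  [fact]
    red(j,e)  [fact]
  red(e,i)  [fact]

round 1: derive deriv(a,a) via R1 from cites(a,a)
round 1: derive deriv(a,h) via R1 from cites(a,h)
round 1: derive deriv(a,i) via R1 from cites(a,i)
round 1: derive deriv(e,f) via R1 from cites(e,f)
round 1: derive deriv(f,j) via R1 from cites(f,j)
round 1: derive deriv(j,a) via R1 from cites(j,a)
round 1: derive deriv(j,j) via R1 from cites(j,j)
round 1: derive deriv(a,e) via R3 from cites(a,h), red(h,e)
round 1: derive deriv(a,f) via R3 from cites(a,a), red(a,f)
round 1: derive deriv(f,e) via R3 from cites(f,j), red(j,e)
round 1: derive deriv(f,h) via R3 from cites(f,j), red(j,h)
round 1: derive deriv(j,e) via R3 from cites(j,j), red(j,e)
round 1: derive deriv(j,f) via R3 from cites(j,a), red(a,f)
round 1: derive deriv(j,h) via R3 from cites(j,j), red(j,h)
round 2: derive deriv(f,i) via R2 from deriv(f,e), red(e,i)
round 2: derive deriv(j,i) via R2 from deriv(j,e), red(e,i)
round 3: derive deriv(f,a) via R2 from deriv(f,i), red(i,a)
round 4: derive deriv(f,f) via R2 from deriv(f,a), red(a,f)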